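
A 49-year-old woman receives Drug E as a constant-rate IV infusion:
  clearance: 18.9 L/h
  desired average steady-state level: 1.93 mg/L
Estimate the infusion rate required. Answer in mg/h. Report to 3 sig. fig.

At steady state, infusion rate R₀ = Css × CL = 1.93 × 18.90 = 36.48 mg/h

36.5 mg/h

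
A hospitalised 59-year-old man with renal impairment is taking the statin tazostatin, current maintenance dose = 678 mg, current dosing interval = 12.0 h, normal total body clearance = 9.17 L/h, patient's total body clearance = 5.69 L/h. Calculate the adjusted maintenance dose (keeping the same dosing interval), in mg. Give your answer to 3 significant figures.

421 mg

To keep the same average steady-state level, dosing rate must scale with clearance.
CL ratio = 5.69 / 9.17 = 0.6205
New dose (same interval) = 678 × 0.6205 = 420.7 mg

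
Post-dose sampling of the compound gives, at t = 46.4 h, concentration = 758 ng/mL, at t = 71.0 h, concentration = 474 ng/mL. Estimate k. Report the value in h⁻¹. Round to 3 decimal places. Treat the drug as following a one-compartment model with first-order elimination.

0.019 h⁻¹

k = ln(C₁/C₂) / (t₂ − t₁) = ln(758/474) / (71.0 − 46.4)
  = 0.4695 / 24.60 = 0.01909 h⁻¹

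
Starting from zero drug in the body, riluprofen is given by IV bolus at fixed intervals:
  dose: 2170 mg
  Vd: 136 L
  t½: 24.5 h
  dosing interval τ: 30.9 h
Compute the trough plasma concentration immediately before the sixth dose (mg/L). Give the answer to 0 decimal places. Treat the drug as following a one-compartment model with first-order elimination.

C₀ per dose = Dose / Vd = 2170 / 136 = 15.96 mg/L
k = ln2 / t½ = 0.693147 / 24.5 = 0.02829 h⁻¹
Fraction remaining after one interval: r = e^(−kτ) = e^(−0.02829 × 30.9) = 0.4172
Before dose 6, 5 doses have been given (aged 1τ, 2τ, 3τ, 4τ, 5τ).
C_trough = C₀ × (r + r² + … + r^5) = C₀ × r(1−r^5)/(1−r)
        = 15.96 × 0.4172 × (1 − 0.01264) / (1 − 0.4172) = 11.28 mg/L

11 mg/L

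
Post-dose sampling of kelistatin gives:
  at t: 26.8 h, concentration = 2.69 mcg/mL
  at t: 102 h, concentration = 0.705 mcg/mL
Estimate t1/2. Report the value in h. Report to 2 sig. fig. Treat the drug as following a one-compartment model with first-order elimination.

k = ln(C₁/C₂) / (t₂ − t₁) = ln(2.69/0.705) / (102 − 26.8)
  = 1.339 / 75.20 = 0.01781 h⁻¹
t½ = ln2 / k = 0.693147 / 0.01781 = 38.92 h

39 h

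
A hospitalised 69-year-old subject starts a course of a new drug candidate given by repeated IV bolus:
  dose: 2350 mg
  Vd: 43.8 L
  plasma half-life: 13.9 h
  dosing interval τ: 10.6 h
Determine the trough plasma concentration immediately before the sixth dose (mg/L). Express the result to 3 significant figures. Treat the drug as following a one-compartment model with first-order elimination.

71.5 mg/L

C₀ per dose = Dose / Vd = 2350 / 43.8 = 53.65 mg/L
k = ln2 / t½ = 0.693147 / 13.9 = 0.04987 h⁻¹
Fraction remaining after one interval: r = e^(−kτ) = e^(−0.04987 × 10.6) = 0.5894
Before dose 6, 5 doses have been given (aged 1τ, 2τ, 3τ, 4τ, 5τ).
C_trough = C₀ × (r + r² + … + r^5) = C₀ × r(1−r^5)/(1−r)
        = 53.65 × 0.5894 × (1 − 0.07113) / (1 − 0.5894) = 71.53 mg/L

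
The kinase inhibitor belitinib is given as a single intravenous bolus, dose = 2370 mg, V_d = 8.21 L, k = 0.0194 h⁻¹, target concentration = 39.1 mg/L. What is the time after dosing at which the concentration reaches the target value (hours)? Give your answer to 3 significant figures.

103 h

C₀ = Dose / Vd = 2370 / 8.21 = 288.7 mg/L
t = ln(C₀ / C) / k = ln(288.7 / 39.1) / 0.01940
  = ln(7.384) / 0.01940 = 1.999 / 0.01940 = 103.0 h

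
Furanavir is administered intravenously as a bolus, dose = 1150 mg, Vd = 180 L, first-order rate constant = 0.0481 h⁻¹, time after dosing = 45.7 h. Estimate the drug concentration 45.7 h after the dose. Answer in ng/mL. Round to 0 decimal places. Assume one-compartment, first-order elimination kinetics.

C₀ = Dose / Vd = 1150 / 180 = 6.389 mg/L
C = C₀ · e^(−k·t) = 6.389 × e^(−0.04810 × 45.7)
  = 6.389 × 0.1110 = 0.7092 mg/L
Convert: 0.7092 mg/L × 1000 = 709.2 ng/mL

709 ng/mL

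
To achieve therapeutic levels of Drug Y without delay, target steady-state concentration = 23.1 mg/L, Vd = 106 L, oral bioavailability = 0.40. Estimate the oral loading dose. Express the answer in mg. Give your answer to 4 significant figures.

LD = Css × Vd / F = 23.1 × 106 / 0.40 = 6122 mg

6122 mg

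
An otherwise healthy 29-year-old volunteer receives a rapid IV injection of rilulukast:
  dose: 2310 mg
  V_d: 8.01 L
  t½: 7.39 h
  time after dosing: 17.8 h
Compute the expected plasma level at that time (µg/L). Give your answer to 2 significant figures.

C₀ = Dose / Vd = 2310 / 8.01 = 288.4 mg/L
k = ln2 / t½ = 0.693147 / 7.39 = 0.09380 h⁻¹
C = C₀ · e^(−k·t) = 288.4 × e^(−0.09380 × 17.8)
  = 288.4 × 0.1883 = 54.31 mg/L
Convert: 54.31 mg/L × 1000 = 54310 µg/L

54000 µg/L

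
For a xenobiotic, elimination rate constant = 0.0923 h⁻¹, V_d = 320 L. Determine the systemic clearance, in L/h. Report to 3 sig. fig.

29.5 L/h

CL = k × Vd = 0.0923 × 320 = 29.54 L/h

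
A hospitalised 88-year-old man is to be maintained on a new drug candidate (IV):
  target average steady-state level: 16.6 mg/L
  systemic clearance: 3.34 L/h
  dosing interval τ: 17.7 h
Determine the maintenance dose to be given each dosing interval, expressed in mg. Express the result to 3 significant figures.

At steady state, Dose/τ = Css × CL.
Dose = Css × CL × τ = 16.6 × 3.340 × 17.7 = 981.4 mg

981 mg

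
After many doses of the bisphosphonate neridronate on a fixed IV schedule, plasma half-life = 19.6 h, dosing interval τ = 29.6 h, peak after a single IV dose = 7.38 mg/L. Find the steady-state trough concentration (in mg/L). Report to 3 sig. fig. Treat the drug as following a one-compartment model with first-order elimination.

3.99 mg/L

k = ln2 / t½ = 0.693147 / 19.6 = 0.03536 h⁻¹
e^(−kτ) = e^(−0.03536 × 29.6) = 0.3511
Accumulation ratio R = 1 / (1 − e^(−kτ)) = 1 / (1 − 0.3511) = 1.541
Steady-state trough = C₀ × R × e^(−kτ) = 7.38 × 1.541 × 0.3511 = 3.993 mg/L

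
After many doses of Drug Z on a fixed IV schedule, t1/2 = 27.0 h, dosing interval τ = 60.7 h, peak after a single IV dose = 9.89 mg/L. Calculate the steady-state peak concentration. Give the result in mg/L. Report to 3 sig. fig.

12.5 mg/L

k = ln2 / t½ = 0.693147 / 27.0 = 0.02567 h⁻¹
e^(−kτ) = e^(−0.02567 × 60.7) = 0.2105
Accumulation ratio R = 1 / (1 − e^(−kτ)) = 1 / (1 − 0.2105) = 1.267
Steady-state peak = C₀ × R = 9.89 × 1.267 = 12.53 mg/L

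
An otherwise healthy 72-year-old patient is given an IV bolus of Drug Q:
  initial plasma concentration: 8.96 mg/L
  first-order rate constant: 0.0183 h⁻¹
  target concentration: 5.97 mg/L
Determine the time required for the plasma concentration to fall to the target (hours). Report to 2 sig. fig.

t = ln(C₀ / C) / k = ln(8.960 / 5.97) / 0.01830
  = ln(1.501) / 0.01830 = 0.4061 / 0.01830 = 22.19 h

22 h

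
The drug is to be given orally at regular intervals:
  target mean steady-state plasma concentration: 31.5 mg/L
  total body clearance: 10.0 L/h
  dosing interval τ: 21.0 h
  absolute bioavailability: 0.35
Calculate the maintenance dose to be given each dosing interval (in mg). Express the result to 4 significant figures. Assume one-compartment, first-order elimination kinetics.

18900 mg

At steady state, F × (Dose/τ) = Css × CL.
Dose = Css × CL × τ / F = 31.5 × 10.00 × 21.0 / 0.35 = 18900 mg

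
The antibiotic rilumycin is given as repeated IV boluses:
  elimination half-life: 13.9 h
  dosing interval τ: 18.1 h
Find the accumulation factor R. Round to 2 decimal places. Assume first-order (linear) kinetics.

1.68

k = ln2 / t½ = 0.693147 / 13.9 = 0.04987 h⁻¹
e^(−kτ) = e^(−0.04987 × 18.1) = 0.4055
Accumulation ratio R = 1 / (1 − e^(−kτ)) = 1 / (1 − 0.4055) = 1.682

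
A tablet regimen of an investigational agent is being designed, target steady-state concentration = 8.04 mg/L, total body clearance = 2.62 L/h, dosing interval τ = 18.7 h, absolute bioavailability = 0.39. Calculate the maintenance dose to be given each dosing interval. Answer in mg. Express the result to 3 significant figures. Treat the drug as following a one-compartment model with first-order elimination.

1010 mg

At steady state, F × (Dose/τ) = Css × CL.
Dose = Css × CL × τ / F = 8.04 × 2.620 × 18.7 / 0.39 = 1010 mg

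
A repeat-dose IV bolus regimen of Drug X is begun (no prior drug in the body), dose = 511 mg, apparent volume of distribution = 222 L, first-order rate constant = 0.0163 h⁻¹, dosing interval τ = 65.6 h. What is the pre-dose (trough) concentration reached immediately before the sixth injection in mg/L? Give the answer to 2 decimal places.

C₀ per dose = Dose / Vd = 511 / 222 = 2.302 mg/L
Fraction remaining after one interval: r = e^(−kτ) = e^(−0.01630 × 65.6) = 0.3433
Before dose 6, 5 doses have been given (aged 1τ, 2τ, 3τ, 4τ, 5τ).
C_trough = C₀ × (r + r² + … + r^5) = C₀ × r(1−r^5)/(1−r)
        = 2.302 × 0.3433 × (1 − 0.004768) / (1 − 0.3433) = 1.198 mg/L

1.20 mg/L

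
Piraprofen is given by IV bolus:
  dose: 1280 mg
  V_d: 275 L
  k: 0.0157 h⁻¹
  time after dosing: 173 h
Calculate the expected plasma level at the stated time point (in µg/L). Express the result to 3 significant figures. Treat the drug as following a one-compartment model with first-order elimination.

C₀ = Dose / Vd = 1280 / 275 = 4.655 mg/L
C = C₀ · e^(−k·t) = 4.655 × e^(−0.01570 × 173)
  = 4.655 × 0.06613 = 0.3078 mg/L
Convert: 0.3078 mg/L × 1000 = 307.8 µg/L

308 µg/L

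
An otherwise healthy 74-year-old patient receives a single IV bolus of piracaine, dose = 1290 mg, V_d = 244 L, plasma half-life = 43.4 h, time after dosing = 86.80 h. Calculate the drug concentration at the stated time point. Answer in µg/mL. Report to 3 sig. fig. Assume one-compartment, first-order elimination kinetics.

1.32 µg/mL

C₀ = Dose / Vd = 1290 / 244 = 5.287 mg/L
k = ln2 / t½ = 0.693147 / 43.4 = 0.01597 h⁻¹
t / t½ = 86.80 / 43.4 = 2 half-lives
C = C₀ × (1/2)^2 = 5.287 × 0.2500 = 1.322 mg/L
(1.322 mg/L = 1.322 µg/mL)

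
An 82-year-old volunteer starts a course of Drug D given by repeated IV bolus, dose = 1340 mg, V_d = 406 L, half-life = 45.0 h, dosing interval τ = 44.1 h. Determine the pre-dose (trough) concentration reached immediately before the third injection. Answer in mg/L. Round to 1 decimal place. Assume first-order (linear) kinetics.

C₀ per dose = Dose / Vd = 1340 / 406 = 3.300 mg/L
k = ln2 / t½ = 0.693147 / 45.0 = 0.01540 h⁻¹
Fraction remaining after one interval: r = e^(−kτ) = e^(−0.01540 × 44.1) = 0.5071
Before dose 3, 2 doses have been given (aged 1τ, 2τ).
C_trough = C₀ × (r + r²) = 3.300 × (0.5071 + 0.2572) = 2.522 mg/L

2.5 mg/L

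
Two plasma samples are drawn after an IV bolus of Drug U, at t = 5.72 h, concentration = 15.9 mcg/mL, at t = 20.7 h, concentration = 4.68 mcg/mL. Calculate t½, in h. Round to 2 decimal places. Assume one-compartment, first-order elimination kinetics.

k = ln(C₁/C₂) / (t₂ − t₁) = ln(15.9/4.68) / (20.7 − 5.72)
  = 1.223 / 14.98 = 0.08164 h⁻¹
t½ = ln2 / k = 0.693147 / 0.08164 = 8.490 h

8.49 h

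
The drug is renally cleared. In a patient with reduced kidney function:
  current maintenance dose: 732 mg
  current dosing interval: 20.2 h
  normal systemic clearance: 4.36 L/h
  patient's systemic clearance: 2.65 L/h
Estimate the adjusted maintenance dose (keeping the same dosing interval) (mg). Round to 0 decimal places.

To keep the same average steady-state level, dosing rate must scale with clearance.
CL ratio = 2.65 / 4.36 = 0.6078
New dose (same interval) = 732 × 0.6078 = 444.9 mg

445 mg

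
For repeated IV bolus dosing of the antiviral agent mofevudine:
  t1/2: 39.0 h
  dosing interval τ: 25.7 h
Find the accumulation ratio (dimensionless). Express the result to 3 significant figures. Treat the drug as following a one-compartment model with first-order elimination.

2.73

k = ln2 / t½ = 0.693147 / 39.0 = 0.01777 h⁻¹
e^(−kτ) = e^(−0.01777 × 25.7) = 0.6334
Accumulation ratio R = 1 / (1 − e^(−kτ)) = 1 / (1 − 0.6334) = 2.728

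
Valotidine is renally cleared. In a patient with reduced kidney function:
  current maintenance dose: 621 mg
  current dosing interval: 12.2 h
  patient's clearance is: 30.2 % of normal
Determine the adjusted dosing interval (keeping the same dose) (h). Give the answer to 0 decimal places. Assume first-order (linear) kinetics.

To keep the same average steady-state level, dosing rate must scale with clearance.
CL ratio = 30.2 / 100 = 0.3020
New interval (same dose) = 12.2 / 0.3020 = 40.40 h

40 h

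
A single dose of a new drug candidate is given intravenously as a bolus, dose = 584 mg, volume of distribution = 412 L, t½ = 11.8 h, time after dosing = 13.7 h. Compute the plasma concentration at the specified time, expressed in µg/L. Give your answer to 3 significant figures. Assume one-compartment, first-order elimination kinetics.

C₀ = Dose / Vd = 584.0 / 412 = 1.417 mg/L
k = ln2 / t½ = 0.693147 / 11.8 = 0.05874 h⁻¹
C = C₀ · e^(−k·t) = 1.417 × e^(−0.05874 × 13.7)
  = 1.417 × 0.4472 = 0.6337 mg/L
Convert: 0.6337 mg/L × 1000 = 633.7 µg/L

634 µg/L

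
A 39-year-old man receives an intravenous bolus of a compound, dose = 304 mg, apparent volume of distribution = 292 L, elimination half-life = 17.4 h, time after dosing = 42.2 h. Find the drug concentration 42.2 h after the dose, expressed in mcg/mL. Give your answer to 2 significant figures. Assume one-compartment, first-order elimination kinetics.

C₀ = Dose / Vd = 304.0 / 292 = 1.041 mg/L
k = ln2 / t½ = 0.693147 / 17.4 = 0.03984 h⁻¹
C = C₀ · e^(−k·t) = 1.041 × e^(−0.03984 × 42.2)
  = 1.041 × 0.1861 = 0.1937 mg/L
(0.1937 mg/L = 0.1937 mcg/mL)

0.19 mcg/mL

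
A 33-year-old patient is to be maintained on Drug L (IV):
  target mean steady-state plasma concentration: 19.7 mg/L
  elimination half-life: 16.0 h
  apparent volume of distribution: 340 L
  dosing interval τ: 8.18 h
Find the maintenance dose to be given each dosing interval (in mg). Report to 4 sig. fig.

k = ln2 / t½ = 0.693147 / 16.0 = 0.04332 h⁻¹
CL = k × Vd = 0.04332 × 340 = 14.73 L/h
At steady state, Dose/τ = Css × CL.
Dose = Css × CL × τ = 19.7 × 14.73 × 8.18 = 2374 mg

2374 mg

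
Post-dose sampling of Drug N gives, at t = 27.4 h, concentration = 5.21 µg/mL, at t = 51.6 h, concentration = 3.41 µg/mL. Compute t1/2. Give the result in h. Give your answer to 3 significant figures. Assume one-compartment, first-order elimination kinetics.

39.6 h

k = ln(C₁/C₂) / (t₂ − t₁) = ln(5.21/3.41) / (51.6 − 27.4)
  = 0.4239 / 24.20 = 0.01752 h⁻¹
t½ = ln2 / k = 0.693147 / 0.01752 = 39.56 h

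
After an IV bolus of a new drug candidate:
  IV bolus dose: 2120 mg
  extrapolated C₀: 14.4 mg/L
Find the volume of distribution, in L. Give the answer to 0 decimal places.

Vd = Dose / C₀ = 2120 / 14.4 = 147.2 L

147 L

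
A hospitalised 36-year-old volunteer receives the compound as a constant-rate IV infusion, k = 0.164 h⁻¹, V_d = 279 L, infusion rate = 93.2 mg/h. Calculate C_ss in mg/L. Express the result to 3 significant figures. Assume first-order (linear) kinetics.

2.04 mg/L

CL = k × Vd = 0.1640 × 279 = 45.76 L/h
At steady state Css = R₀ / CL = 93.2 / 45.76 = 2.037 mg/L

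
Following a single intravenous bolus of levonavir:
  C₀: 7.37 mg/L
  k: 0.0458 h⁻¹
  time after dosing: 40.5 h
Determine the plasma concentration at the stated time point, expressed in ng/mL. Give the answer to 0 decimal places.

C = C₀ · e^(−k·t) = 7.370 × e^(−0.04580 × 40.5)
  = 7.370 × 0.1565 = 1.153 mg/L
Convert: 1.153 mg/L × 1000 = 1153 ng/mL

1153 ng/mL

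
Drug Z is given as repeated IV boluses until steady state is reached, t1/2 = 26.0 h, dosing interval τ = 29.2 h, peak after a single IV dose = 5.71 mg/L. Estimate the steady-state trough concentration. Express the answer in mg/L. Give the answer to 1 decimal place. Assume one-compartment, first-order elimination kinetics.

k = ln2 / t½ = 0.693147 / 26.0 = 0.02666 h⁻¹
e^(−kτ) = e^(−0.02666 × 29.2) = 0.4591
Accumulation ratio R = 1 / (1 − e^(−kτ)) = 1 / (1 − 0.4591) = 1.849
Steady-state trough = C₀ × R × e^(−kτ) = 5.71 × 1.849 × 0.4591 = 4.847 mg/L

4.8 mg/L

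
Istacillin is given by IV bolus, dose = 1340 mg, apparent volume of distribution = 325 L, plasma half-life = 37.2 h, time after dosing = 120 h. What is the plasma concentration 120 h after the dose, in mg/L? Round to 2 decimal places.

0.44 mg/L

C₀ = Dose / Vd = 1340 / 325 = 4.123 mg/L
k = ln2 / t½ = 0.693147 / 37.2 = 0.01863 h⁻¹
C = C₀ · e^(−k·t) = 4.123 × e^(−0.01863 × 120)
  = 4.123 × 0.1069 = 0.4407 mg/L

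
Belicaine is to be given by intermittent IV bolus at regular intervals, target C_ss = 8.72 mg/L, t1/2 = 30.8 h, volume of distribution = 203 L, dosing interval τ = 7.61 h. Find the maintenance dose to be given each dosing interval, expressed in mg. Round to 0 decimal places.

k = ln2 / t½ = 0.693147 / 30.8 = 0.02250 h⁻¹
CL = k × Vd = 0.02250 × 203 = 4.568 L/h
At steady state, Dose/τ = Css × CL.
Dose = Css × CL × τ = 8.72 × 4.568 × 7.61 = 303.1 mg

303 mg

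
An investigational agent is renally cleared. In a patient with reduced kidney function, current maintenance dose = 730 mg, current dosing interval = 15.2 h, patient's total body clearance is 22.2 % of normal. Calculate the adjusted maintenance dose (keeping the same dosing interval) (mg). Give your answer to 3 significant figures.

To keep the same average steady-state level, dosing rate must scale with clearance.
CL ratio = 22.2 / 100 = 0.2220
New dose (same interval) = 730 × 0.2220 = 162.1 mg

162 mg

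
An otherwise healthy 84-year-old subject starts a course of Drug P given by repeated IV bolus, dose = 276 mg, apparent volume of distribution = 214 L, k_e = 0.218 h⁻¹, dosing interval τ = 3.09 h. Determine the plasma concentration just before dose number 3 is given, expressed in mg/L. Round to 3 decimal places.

0.993 mg/L

C₀ per dose = Dose / Vd = 276 / 214 = 1.290 mg/L
Fraction remaining after one interval: r = e^(−kτ) = e^(−0.2180 × 3.09) = 0.5099
Before dose 3, 2 doses have been given (aged 1τ, 2τ).
C_trough = C₀ × (r + r²) = 1.290 × (0.5099 + 0.2600) = 0.9932 mg/L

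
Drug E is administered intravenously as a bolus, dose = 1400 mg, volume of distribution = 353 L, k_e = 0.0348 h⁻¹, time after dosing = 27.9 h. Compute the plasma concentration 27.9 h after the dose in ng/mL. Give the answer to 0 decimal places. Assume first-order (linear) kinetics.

1502 ng/mL

C₀ = Dose / Vd = 1400 / 353 = 3.966 mg/L
C = C₀ · e^(−k·t) = 3.966 × e^(−0.03480 × 27.9)
  = 3.966 × 0.3787 = 1.502 mg/L
Convert: 1.502 mg/L × 1000 = 1502 ng/mL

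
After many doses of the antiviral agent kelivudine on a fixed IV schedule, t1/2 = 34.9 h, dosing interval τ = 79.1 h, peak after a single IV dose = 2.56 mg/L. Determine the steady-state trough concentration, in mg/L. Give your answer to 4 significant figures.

0.6717 mg/L

k = ln2 / t½ = 0.693147 / 34.9 = 0.01986 h⁻¹
e^(−kτ) = e^(−0.01986 × 79.1) = 0.2079
Accumulation ratio R = 1 / (1 − e^(−kτ)) = 1 / (1 − 0.2079) = 1.262
Steady-state trough = C₀ × R × e^(−kτ) = 2.56 × 1.262 × 0.2079 = 0.6717 mg/L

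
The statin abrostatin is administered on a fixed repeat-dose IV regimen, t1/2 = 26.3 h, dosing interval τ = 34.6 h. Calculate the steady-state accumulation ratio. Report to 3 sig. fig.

1.67

k = ln2 / t½ = 0.693147 / 26.3 = 0.02636 h⁻¹
e^(−kτ) = e^(−0.02636 × 34.6) = 0.4017
Accumulation ratio R = 1 / (1 − e^(−kτ)) = 1 / (1 − 0.4017) = 1.671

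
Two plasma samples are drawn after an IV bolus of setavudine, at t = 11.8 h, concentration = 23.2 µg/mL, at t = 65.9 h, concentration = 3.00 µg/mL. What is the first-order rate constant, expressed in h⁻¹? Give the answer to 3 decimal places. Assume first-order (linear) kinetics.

k = ln(C₁/C₂) / (t₂ − t₁) = ln(23.2/3.00) / (65.9 − 11.8)
  = 2.046 / 54.10 = 0.03782 h⁻¹

0.038 h⁻¹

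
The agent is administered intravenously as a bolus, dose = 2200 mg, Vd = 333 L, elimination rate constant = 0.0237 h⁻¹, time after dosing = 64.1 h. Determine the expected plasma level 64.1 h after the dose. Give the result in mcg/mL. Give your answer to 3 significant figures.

1.45 mcg/mL

C₀ = Dose / Vd = 2200 / 333 = 6.607 mg/L
C = C₀ · e^(−k·t) = 6.607 × e^(−0.02370 × 64.1)
  = 6.607 × 0.2189 = 1.446 mg/L
(1.446 mg/L = 1.446 mcg/mL)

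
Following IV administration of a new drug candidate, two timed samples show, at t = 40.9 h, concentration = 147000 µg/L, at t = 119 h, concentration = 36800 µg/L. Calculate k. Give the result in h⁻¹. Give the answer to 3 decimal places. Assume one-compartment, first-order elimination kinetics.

k = ln(C₁/C₂) / (t₂ − t₁) = ln(147000/36800) / (119 − 40.9)
  = 1.385 / 78.10 = 0.01773 h⁻¹

0.018 h⁻¹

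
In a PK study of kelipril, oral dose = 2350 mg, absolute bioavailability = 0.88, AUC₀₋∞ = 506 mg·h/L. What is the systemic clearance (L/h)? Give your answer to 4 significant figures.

4.087 L/h

CL = F·Dose / AUC = 0.88 × 2350 / 506 = 4.087 L/h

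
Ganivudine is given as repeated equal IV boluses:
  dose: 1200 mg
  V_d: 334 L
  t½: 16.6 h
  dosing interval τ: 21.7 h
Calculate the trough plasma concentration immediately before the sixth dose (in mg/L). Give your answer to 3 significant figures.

2.41 mg/L

C₀ per dose = Dose / Vd = 1200 / 334 = 3.593 mg/L
k = ln2 / t½ = 0.693147 / 16.6 = 0.04176 h⁻¹
Fraction remaining after one interval: r = e^(−kτ) = e^(−0.04176 × 21.7) = 0.4041
Before dose 6, 5 doses have been given (aged 1τ, 2τ, 3τ, 4τ, 5τ).
C_trough = C₀ × (r + r² + … + r^5) = C₀ × r(1−r^5)/(1−r)
        = 3.593 × 0.4041 × (1 − 0.01078) / (1 − 0.4041) = 2.410 mg/L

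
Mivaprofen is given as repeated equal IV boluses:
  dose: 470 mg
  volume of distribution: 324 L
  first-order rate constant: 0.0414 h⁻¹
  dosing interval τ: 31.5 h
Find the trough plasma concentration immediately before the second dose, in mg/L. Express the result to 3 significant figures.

0.394 mg/L

C₀ per dose = Dose / Vd = 470 / 324 = 1.451 mg/L
Fraction remaining after one interval: r = e^(−kτ) = e^(−0.04140 × 31.5) = 0.2714
Before dose 2, 1 dose has been given (aged 1τ).
C_trough = C₀ × r = 1.451 × 0.2714 = 0.3938 mg/L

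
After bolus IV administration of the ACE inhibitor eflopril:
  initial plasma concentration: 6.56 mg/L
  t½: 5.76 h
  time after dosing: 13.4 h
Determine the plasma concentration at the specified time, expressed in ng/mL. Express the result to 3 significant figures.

k = ln2 / t½ = 0.693147 / 5.76 = 0.1203 h⁻¹
C = C₀ · e^(−k·t) = 6.560 × e^(−0.1203 × 13.4)
  = 6.560 × 0.1995 = 1.309 mg/L
Convert: 1.309 mg/L × 1000 = 1309 ng/mL

1310 ng/mL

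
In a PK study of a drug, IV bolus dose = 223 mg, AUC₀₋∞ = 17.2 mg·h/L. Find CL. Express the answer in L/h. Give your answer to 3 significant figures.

13.0 L/h

CL = Dose / AUC = 223 / 17.2 = 12.97 L/h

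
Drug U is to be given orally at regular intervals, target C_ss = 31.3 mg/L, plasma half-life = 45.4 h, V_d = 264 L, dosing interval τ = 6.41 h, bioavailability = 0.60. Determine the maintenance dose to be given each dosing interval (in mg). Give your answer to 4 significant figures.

k = ln2 / t½ = 0.693147 / 45.4 = 0.01527 h⁻¹
CL = k × Vd = 0.01527 × 264 = 4.031 L/h
At steady state, F × (Dose/τ) = Css × CL.
Dose = Css × CL × τ / F = 31.3 × 4.031 × 6.41 / 0.60 = 1348 mg

1348 mg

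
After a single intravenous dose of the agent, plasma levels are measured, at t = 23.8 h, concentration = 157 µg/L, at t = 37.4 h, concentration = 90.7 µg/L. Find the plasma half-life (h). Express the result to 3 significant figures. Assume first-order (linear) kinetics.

17.2 h

k = ln(C₁/C₂) / (t₂ − t₁) = ln(157/90.7) / (37.4 − 23.8)
  = 0.5487 / 13.60 = 0.04035 h⁻¹
t½ = ln2 / k = 0.693147 / 0.04035 = 17.18 h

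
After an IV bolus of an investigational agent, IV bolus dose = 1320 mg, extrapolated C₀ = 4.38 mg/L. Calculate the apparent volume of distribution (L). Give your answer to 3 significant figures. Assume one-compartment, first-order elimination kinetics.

301 L

Vd = Dose / C₀ = 1320 / 4.38 = 301.4 L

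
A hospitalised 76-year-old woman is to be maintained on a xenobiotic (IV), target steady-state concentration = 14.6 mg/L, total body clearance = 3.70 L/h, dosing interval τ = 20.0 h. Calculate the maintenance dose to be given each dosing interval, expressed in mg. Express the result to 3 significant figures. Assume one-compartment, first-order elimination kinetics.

At steady state, Dose/τ = Css × CL.
Dose = Css × CL × τ = 14.6 × 3.700 × 20.0 = 1080 mg

1080 mg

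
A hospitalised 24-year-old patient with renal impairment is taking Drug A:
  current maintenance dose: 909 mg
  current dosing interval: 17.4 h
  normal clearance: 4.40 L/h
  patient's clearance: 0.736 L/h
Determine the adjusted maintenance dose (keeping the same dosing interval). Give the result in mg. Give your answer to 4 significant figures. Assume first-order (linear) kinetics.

152.1 mg

To keep the same average steady-state level, dosing rate must scale with clearance.
CL ratio = 0.736 / 4.40 = 0.1673
New dose (same interval) = 909 × 0.1673 = 152.1 mg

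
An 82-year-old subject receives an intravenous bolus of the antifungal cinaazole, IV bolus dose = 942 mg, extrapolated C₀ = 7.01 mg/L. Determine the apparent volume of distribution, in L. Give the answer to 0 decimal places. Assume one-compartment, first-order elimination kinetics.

Vd = Dose / C₀ = 942.0 / 7.01 = 134.4 L

134 L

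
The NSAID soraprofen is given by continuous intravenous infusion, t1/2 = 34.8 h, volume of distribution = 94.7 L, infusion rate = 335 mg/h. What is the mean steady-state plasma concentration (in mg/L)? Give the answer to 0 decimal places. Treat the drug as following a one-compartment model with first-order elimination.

k = ln2 / t½ = 0.693147 / 34.8 = 0.01992 h⁻¹
CL = k × Vd = 0.01992 × 94.7 = 1.886 L/h
At steady state Css = R₀ / CL = 335 / 1.886 = 177.6 mg/L

178 mg/L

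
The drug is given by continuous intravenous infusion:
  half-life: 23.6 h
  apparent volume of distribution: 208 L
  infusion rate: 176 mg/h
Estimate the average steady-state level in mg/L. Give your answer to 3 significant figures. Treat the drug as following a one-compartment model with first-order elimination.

k = ln2 / t½ = 0.693147 / 23.6 = 0.02937 h⁻¹
CL = k × Vd = 0.02937 × 208 = 6.109 L/h
At steady state Css = R₀ / CL = 176 / 6.109 = 28.81 mg/L

28.8 mg/L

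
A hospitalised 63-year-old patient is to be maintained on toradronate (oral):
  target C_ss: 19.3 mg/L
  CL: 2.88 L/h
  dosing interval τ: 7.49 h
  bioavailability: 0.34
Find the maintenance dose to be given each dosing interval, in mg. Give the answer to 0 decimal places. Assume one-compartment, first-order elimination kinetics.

1224 mg

At steady state, F × (Dose/τ) = Css × CL.
Dose = Css × CL × τ / F = 19.3 × 2.880 × 7.49 / 0.34 = 1224 mg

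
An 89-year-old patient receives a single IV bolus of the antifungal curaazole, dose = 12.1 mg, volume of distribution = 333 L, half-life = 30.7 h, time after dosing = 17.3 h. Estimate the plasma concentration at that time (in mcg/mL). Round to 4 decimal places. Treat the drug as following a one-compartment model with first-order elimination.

0.0246 mcg/mL

C₀ = Dose / Vd = 12.10 / 333 = 0.03634 mg/L
k = ln2 / t½ = 0.693147 / 30.7 = 0.02258 h⁻¹
C = C₀ · e^(−k·t) = 0.03634 × e^(−0.02258 × 17.3)
  = 0.03634 × 0.6766 = 0.02459 mg/L
(0.02459 mg/L = 0.02459 mcg/mL)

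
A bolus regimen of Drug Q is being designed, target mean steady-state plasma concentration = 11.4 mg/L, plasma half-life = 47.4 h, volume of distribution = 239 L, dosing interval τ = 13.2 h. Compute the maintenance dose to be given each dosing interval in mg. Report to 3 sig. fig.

k = ln2 / t½ = 0.693147 / 47.4 = 0.01462 h⁻¹
CL = k × Vd = 0.01462 × 239 = 3.494 L/h
At steady state, Dose/τ = Css × CL.
Dose = Css × CL × τ = 11.4 × 3.494 × 13.2 = 525.8 mg

526 mg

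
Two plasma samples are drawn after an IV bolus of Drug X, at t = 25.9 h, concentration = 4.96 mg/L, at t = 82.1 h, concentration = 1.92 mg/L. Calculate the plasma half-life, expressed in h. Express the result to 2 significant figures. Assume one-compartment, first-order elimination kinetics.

41 h

k = ln(C₁/C₂) / (t₂ − t₁) = ln(4.96/1.92) / (82.1 − 25.9)
  = 0.9491 / 56.20 = 0.01689 h⁻¹
t½ = ln2 / k = 0.693147 / 0.01689 = 41.04 h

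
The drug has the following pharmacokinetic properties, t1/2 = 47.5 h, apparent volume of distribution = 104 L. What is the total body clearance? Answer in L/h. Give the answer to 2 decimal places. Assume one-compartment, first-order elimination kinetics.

1.52 L/h

k = ln2 / t½ = 0.693147 / 47.5 = 0.01459 h⁻¹
CL = k × Vd = 0.01459 × 104 = 1.517 L/h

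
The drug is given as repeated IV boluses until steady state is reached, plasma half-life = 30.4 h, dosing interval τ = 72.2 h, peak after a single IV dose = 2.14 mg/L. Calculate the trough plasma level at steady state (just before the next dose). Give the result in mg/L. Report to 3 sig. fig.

k = ln2 / t½ = 0.693147 / 30.4 = 0.02280 h⁻¹
e^(−kτ) = e^(−0.02280 × 72.2) = 0.1928
Accumulation ratio R = 1 / (1 − e^(−kτ)) = 1 / (1 − 0.1928) = 1.239
Steady-state trough = C₀ × R × e^(−kτ) = 2.14 × 1.239 × 0.1928 = 0.5112 mg/L

0.511 mg/L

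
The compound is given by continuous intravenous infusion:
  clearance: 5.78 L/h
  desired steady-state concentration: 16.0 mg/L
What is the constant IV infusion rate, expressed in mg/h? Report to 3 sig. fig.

At steady state, infusion rate R₀ = Css × CL = 16.0 × 5.780 = 92.48 mg/h

92.5 mg/h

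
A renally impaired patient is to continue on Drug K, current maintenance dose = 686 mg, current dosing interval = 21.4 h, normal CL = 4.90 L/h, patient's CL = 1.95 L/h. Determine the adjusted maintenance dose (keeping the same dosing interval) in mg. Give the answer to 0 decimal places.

273 mg

To keep the same average steady-state level, dosing rate must scale with clearance.
CL ratio = 1.95 / 4.90 = 0.3980
New dose (same interval) = 686 × 0.3980 = 273.0 mg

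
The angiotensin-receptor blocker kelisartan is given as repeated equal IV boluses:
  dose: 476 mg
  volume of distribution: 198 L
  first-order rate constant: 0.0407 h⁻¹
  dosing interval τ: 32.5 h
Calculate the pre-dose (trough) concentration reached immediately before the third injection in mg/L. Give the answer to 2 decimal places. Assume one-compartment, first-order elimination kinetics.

0.81 mg/L

C₀ per dose = Dose / Vd = 476 / 198 = 2.404 mg/L
Fraction remaining after one interval: r = e^(−kτ) = e^(−0.04070 × 32.5) = 0.2664
Before dose 3, 2 doses have been given (aged 1τ, 2τ).
C_trough = C₀ × (r + r²) = 2.404 × (0.2664 + 0.07097) = 0.8110 mg/L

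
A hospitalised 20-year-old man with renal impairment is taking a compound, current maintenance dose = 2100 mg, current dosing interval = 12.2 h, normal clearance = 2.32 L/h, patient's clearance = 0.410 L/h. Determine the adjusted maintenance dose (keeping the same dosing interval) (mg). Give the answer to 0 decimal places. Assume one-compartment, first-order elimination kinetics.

371 mg

To keep the same average steady-state level, dosing rate must scale with clearance.
CL ratio = 0.410 / 2.32 = 0.1767
New dose (same interval) = 2100 × 0.1767 = 371.1 mg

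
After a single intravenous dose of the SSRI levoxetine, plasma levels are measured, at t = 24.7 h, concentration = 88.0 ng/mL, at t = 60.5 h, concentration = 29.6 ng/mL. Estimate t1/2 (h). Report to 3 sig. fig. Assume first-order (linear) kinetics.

22.8 h

k = ln(C₁/C₂) / (t₂ − t₁) = ln(88.0/29.6) / (60.5 − 24.7)
  = 1.090 / 35.80 = 0.03045 h⁻¹
t½ = ln2 / k = 0.693147 / 0.03045 = 22.76 h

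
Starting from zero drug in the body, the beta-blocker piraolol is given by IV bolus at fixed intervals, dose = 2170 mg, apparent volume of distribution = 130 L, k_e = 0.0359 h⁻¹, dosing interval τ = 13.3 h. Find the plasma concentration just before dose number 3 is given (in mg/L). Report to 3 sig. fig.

16.8 mg/L

C₀ per dose = Dose / Vd = 2170 / 130 = 16.69 mg/L
Fraction remaining after one interval: r = e^(−kτ) = e^(−0.03590 × 13.3) = 0.6204
Before dose 3, 2 doses have been given (aged 1τ, 2τ).
C_trough = C₀ × (r + r²) = 16.69 × (0.6204 + 0.3849) = 16.78 mg/L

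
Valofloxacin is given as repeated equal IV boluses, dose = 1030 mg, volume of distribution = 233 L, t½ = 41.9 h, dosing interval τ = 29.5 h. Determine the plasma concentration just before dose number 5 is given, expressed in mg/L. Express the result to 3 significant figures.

C₀ per dose = Dose / Vd = 1030 / 233 = 4.421 mg/L
k = ln2 / t½ = 0.693147 / 41.9 = 0.01654 h⁻¹
Fraction remaining after one interval: r = e^(−kτ) = e^(−0.01654 × 29.5) = 0.6139
Before dose 5, 4 doses have been given (aged 1τ, 2τ, 3τ, 4τ).
C_trough = C₀ × (r + r² + … + r^4) = C₀ × r(1−r^4)/(1−r)
        = 4.421 × 0.6139 × (1 − 0.1420) / (1 − 0.6139) = 6.031 mg/L

6.03 mg/L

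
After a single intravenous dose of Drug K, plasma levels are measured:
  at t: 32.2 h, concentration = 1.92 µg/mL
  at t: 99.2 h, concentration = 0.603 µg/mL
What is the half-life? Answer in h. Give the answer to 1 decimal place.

k = ln(C₁/C₂) / (t₂ − t₁) = ln(1.92/0.603) / (99.2 − 32.2)
  = 1.158 / 67.00 = 0.01728 h⁻¹
t½ = ln2 / k = 0.693147 / 0.01728 = 40.11 h

40.1 h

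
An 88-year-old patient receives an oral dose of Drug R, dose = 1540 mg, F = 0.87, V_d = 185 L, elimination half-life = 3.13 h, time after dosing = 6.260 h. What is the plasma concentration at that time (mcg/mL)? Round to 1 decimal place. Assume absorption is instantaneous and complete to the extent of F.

1.8 mcg/mL

Amount reaching circulation = F × Dose = 0.87 × 1540 = 1340 mg
C₀ = F·Dose / Vd = 1340 / 185 = 7.243 mg/L
k = ln2 / t½ = 0.693147 / 3.13 = 0.2215 h⁻¹
t / t½ = 6.260 / 3.13 = 2 half-lives
C = C₀ × (1/2)^2 = 7.243 × 0.2500 = 1.811 mg/L
(1.811 mg/L = 1.811 mcg/mL)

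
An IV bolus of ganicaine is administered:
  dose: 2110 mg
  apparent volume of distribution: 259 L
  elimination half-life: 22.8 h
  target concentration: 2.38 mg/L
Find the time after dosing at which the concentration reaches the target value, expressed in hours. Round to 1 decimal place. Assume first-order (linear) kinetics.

40.5 h

C₀ = Dose / Vd = 2110 / 259 = 8.147 mg/L
k = ln2 / t½ = 0.693147 / 22.8 = 0.03040 h⁻¹
t = ln(C₀ / C) / k = ln(8.147 / 2.38) / 0.03040
  = ln(3.423) / 0.03040 = 1.231 / 0.03040 = 40.49 h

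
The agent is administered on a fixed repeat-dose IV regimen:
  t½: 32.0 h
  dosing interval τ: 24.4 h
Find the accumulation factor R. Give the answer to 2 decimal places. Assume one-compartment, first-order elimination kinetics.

k = ln2 / t½ = 0.693147 / 32.0 = 0.02166 h⁻¹
e^(−kτ) = e^(−0.02166 × 24.4) = 0.5895
Accumulation ratio R = 1 / (1 − e^(−kτ)) = 1 / (1 − 0.5895) = 2.436

2.44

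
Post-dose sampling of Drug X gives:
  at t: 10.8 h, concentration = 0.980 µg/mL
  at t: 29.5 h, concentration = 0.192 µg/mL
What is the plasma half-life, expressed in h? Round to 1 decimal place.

8.0 h

k = ln(C₁/C₂) / (t₂ − t₁) = ln(0.980/0.192) / (29.5 − 10.8)
  = 1.630 / 18.70 = 0.08717 h⁻¹
t½ = ln2 / k = 0.693147 / 0.08717 = 7.952 h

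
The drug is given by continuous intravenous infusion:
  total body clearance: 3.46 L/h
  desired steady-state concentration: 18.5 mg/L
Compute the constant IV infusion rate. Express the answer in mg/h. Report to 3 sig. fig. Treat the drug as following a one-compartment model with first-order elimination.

64.0 mg/h

At steady state, infusion rate R₀ = Css × CL = 18.5 × 3.460 = 64.01 mg/h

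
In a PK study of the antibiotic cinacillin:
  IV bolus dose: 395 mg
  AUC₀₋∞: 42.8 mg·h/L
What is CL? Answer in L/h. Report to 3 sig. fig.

9.23 L/h

CL = Dose / AUC = 395 / 42.8 = 9.229 L/h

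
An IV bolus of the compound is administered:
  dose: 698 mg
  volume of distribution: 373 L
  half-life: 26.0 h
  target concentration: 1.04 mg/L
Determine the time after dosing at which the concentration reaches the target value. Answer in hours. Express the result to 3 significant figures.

C₀ = Dose / Vd = 698.0 / 373 = 1.871 mg/L
k = ln2 / t½ = 0.693147 / 26.0 = 0.02666 h⁻¹
t = ln(C₀ / C) / k = ln(1.871 / 1.04) / 0.02666
  = ln(1.799) / 0.02666 = 0.5872 / 0.02666 = 22.03 h

22.0 h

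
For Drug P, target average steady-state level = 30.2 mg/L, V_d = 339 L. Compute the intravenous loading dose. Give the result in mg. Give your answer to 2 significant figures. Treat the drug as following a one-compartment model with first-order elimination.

LD = Css × Vd = 30.2 × 339 = 10240 mg

10000 mg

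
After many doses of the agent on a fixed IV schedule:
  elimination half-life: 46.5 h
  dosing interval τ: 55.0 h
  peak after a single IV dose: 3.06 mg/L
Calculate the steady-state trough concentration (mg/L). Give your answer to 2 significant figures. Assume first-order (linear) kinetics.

k = ln2 / t½ = 0.693147 / 46.5 = 0.01491 h⁻¹
e^(−kτ) = e^(−0.01491 × 55.0) = 0.4404
Accumulation ratio R = 1 / (1 − e^(−kτ)) = 1 / (1 − 0.4404) = 1.787
Steady-state trough = C₀ × R × e^(−kτ) = 3.06 × 1.787 × 0.4404 = 2.408 mg/L

2.4 mg/L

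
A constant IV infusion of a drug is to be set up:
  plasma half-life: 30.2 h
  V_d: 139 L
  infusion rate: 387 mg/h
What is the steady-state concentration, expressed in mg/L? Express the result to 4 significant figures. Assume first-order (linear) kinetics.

k = ln2 / t½ = 0.693147 / 30.2 = 0.02295 h⁻¹
CL = k × Vd = 0.02295 × 139 = 3.190 L/h
At steady state Css = R₀ / CL = 387 / 3.190 = 121.3 mg/L

121.3 mg/L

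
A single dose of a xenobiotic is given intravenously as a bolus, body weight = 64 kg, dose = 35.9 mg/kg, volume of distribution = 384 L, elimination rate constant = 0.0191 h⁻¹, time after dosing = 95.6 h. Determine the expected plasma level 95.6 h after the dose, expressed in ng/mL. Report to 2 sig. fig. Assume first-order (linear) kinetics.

Total dose = 35.9 × 64 = 2298 mg
C₀ = Dose / Vd = 2298 / 384 = 5.984 mg/L
C = C₀ · e^(−k·t) = 5.984 × e^(−0.01910 × 95.6)
  = 5.984 × 0.1611 = 0.9640 mg/L
Convert: 0.9640 mg/L × 1000 = 964.0 ng/mL

960 ng/mL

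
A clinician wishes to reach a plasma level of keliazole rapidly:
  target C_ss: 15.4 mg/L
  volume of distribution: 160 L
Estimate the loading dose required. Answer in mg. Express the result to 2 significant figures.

LD = Css × Vd = 15.4 × 160 = 2464 mg

2500 mg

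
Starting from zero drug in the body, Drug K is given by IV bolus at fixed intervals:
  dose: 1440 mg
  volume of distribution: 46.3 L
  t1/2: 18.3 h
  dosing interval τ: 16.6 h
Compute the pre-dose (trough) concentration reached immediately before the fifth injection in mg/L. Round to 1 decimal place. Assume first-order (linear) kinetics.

32.7 mg/L

C₀ per dose = Dose / Vd = 1440 / 46.3 = 31.10 mg/L
k = ln2 / t½ = 0.693147 / 18.3 = 0.03788 h⁻¹
Fraction remaining after one interval: r = e^(−kτ) = e^(−0.03788 × 16.6) = 0.5332
Before dose 5, 4 doses have been given (aged 1τ, 2τ, 3τ, 4τ).
C_trough = C₀ × (r + r² + … + r^4) = C₀ × r(1−r^4)/(1−r)
        = 31.10 × 0.5332 × (1 − 0.08083) / (1 − 0.5332) = 32.65 mg/L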